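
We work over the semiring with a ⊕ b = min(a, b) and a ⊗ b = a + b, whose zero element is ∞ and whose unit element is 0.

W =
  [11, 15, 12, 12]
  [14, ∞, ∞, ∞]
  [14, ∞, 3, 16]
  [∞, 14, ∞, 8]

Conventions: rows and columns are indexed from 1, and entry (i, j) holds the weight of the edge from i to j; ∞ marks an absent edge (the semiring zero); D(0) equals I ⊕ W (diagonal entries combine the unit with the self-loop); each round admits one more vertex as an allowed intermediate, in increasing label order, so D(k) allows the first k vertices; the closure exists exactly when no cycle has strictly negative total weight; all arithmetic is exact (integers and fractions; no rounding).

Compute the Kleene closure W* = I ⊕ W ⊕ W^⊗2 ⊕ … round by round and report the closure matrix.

D(0):
  [0, 15, 12, 12]
  [14, 0, ∞, ∞]
  [14, ∞, 0, 16]
  [∞, 14, ∞, 0]
D(1):
  [0, 15, 12, 12]
  [14, 0, 26, 26]
  [14, 29, 0, 16]
  [∞, 14, ∞, 0]
D(2):
  [0, 15, 12, 12]
  [14, 0, 26, 26]
  [14, 29, 0, 16]
  [28, 14, 40, 0]
D(3):
  [0, 15, 12, 12]
  [14, 0, 26, 26]
  [14, 29, 0, 16]
  [28, 14, 40, 0]
D(4):
  [0, 15, 12, 12]
  [14, 0, 26, 26]
  [14, 29, 0, 16]
  [28, 14, 40, 0]
Answer: W* = [[0, 15, 12, 12], [14, 0, 26, 26], [14, 29, 0, 16], [28, 14, 40, 0]]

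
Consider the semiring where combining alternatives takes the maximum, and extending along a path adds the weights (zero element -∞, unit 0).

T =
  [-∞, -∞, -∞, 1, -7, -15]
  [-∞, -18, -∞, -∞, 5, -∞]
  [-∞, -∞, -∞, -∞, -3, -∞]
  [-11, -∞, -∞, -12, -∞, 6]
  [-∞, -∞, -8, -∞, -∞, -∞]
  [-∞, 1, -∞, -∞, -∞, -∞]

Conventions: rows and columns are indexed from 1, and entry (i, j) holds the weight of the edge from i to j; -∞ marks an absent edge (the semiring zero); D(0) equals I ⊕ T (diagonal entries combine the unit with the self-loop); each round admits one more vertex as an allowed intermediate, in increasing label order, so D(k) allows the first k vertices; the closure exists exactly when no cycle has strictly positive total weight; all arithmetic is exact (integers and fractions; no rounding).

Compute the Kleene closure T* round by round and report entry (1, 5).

D(0):
  [0, -∞, -∞, 1, -7, -15]
  [-∞, 0, -∞, -∞, 5, -∞]
  [-∞, -∞, 0, -∞, -3, -∞]
  [-11, -∞, -∞, 0, -∞, 6]
  [-∞, -∞, -8, -∞, 0, -∞]
  [-∞, 1, -∞, -∞, -∞, 0]
D(1):
  [0, -∞, -∞, 1, -7, -15]
  [-∞, 0, -∞, -∞, 5, -∞]
  [-∞, -∞, 0, -∞, -3, -∞]
  [-11, -∞, -∞, 0, -18, 6]
  [-∞, -∞, -8, -∞, 0, -∞]
  [-∞, 1, -∞, -∞, -∞, 0]
D(2):
  [0, -∞, -∞, 1, -7, -15]
  [-∞, 0, -∞, -∞, 5, -∞]
  [-∞, -∞, 0, -∞, -3, -∞]
  [-11, -∞, -∞, 0, -18, 6]
  [-∞, -∞, -8, -∞, 0, -∞]
  [-∞, 1, -∞, -∞, 6, 0]
D(3):
  [0, -∞, -∞, 1, -7, -15]
  [-∞, 0, -∞, -∞, 5, -∞]
  [-∞, -∞, 0, -∞, -3, -∞]
  [-11, -∞, -∞, 0, -18, 6]
  [-∞, -∞, -8, -∞, 0, -∞]
  [-∞, 1, -∞, -∞, 6, 0]
D(4):
  [0, -∞, -∞, 1, -7, 7]
  [-∞, 0, -∞, -∞, 5, -∞]
  [-∞, -∞, 0, -∞, -3, -∞]
  [-11, -∞, -∞, 0, -18, 6]
  [-∞, -∞, -8, -∞, 0, -∞]
  [-∞, 1, -∞, -∞, 6, 0]
D(5):
  [0, -∞, -15, 1, -7, 7]
  [-∞, 0, -3, -∞, 5, -∞]
  [-∞, -∞, 0, -∞, -3, -∞]
  [-11, -∞, -26, 0, -18, 6]
  [-∞, -∞, -8, -∞, 0, -∞]
  [-∞, 1, -2, -∞, 6, 0]
D(6):
  [0, 8, 5, 1, 13, 7]
  [-∞, 0, -3, -∞, 5, -∞]
  [-∞, -∞, 0, -∞, -3, -∞]
  [-11, 7, 4, 0, 12, 6]
  [-∞, -∞, -8, -∞, 0, -∞]
  [-∞, 1, -2, -∞, 6, 0]
Answer: T*[1][5] = 13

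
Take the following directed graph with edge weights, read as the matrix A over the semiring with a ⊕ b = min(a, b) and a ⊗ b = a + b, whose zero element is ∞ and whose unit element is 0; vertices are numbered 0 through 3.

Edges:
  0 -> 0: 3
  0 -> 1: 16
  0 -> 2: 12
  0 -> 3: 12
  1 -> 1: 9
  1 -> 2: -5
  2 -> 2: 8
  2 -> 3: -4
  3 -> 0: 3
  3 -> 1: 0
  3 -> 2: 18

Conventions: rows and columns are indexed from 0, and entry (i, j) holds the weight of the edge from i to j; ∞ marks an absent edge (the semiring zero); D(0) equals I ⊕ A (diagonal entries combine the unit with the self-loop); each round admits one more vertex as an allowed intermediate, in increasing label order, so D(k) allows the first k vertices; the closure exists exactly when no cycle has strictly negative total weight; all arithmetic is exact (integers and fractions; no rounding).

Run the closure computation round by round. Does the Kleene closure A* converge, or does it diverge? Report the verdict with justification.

D(0):
  [0, 16, 12, 12]
  [∞, 0, -5, ∞]
  [∞, ∞, 0, -4]
  [3, 0, 18, 0]
D(1):
  [0, 16, 12, 12]
  [∞, 0, -5, ∞]
  [∞, ∞, 0, -4]
  [3, 0, 15, 0]
D(2):
  [0, 16, 11, 12]
  [∞, 0, -5, ∞]
  [∞, ∞, 0, -4]
  [3, 0, -5, 0]
Detection: at round 3, diagonal entry (3, 3) turns strictly negative.
Key observation: the cycle 3->1->2->3 has total weight 0 + (-5) + (-4), which is strictly negative.
Answer: DIVERGES — negative cycle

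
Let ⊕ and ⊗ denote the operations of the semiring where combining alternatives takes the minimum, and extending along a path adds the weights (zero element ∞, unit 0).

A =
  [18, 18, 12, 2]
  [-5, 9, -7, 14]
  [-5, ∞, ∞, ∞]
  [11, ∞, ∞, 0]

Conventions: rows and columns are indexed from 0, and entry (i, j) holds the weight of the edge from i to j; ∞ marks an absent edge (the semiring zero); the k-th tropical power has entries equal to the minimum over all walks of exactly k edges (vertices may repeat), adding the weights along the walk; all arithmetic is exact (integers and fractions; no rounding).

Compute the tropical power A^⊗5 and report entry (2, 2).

A^⊗2:
  [7, 27, 11, 2]
  [-12, 13, 2, -3]
  [13, 13, 7, -3]
  [11, 29, 23, 0]
A^⊗3:
  [6, 25, 19, 2]
  [-3, 6, 0, -10]
  [2, 22, 6, -3]
  [11, 29, 22, 0]
A^⊗4:
  [13, 24, 18, 2]
  [-5, 15, -1, -10]
  [1, 20, 14, -3]
  [11, 29, 22, 0]
A^⊗5:
  [13, 31, 17, 2]
  [-6, 13, 7, -10]
  [8, 19, 13, -3]
  [11, 29, 22, 0]
Key observation: the optimum is the walk 2->0->1->2->0->2, with weight (-5) + 18 + (-7) + (-5) + 12 = 13.
Optimal value attained by: walk 2->0->1->2->0->2.
Answer: (A^⊗5)[2][2] = 13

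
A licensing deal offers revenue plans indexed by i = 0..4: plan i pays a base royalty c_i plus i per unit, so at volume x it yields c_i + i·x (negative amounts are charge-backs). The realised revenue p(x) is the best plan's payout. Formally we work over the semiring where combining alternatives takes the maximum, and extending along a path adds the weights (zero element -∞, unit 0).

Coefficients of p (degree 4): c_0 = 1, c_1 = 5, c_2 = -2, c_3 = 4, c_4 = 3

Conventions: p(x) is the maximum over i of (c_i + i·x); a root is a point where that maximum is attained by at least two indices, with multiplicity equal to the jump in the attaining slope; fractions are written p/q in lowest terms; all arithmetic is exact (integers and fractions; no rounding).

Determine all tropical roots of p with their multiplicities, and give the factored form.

hull edge (i=0, c=1) to (i=1, c=5): slope 4, span 1
hull edge (i=1, c=5) to (i=3, c=4): slope -1/2, span 2
hull edge (i=3, c=4) to (i=4, c=3): slope -1, span 1
Factored form: p(x) = 3 ⊗ (x ⊕ (-4)) ⊗ (x ⊕ 1/2) ⊗ (x ⊕ 1/2) ⊗ (x ⊕ 1)
Answer: roots = -4 (mult 1), 1/2 (mult 2), 1 (mult 1)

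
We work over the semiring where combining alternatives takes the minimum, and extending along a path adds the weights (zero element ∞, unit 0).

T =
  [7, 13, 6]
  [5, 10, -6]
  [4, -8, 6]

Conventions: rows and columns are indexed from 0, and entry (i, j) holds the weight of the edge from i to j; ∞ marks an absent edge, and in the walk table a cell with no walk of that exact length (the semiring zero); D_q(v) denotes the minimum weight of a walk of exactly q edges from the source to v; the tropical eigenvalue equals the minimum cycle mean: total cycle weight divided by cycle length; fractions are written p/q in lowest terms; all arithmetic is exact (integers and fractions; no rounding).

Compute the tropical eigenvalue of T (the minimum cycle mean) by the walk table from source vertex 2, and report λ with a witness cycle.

q=0: [∞, ∞, 0]
q=1: [4, -8, 6]
q=2: [-3, -2, -14]
q=3: [-10, -22, -8]
Optimal cycle mean attained by: cycle 1->2->1, total (-6) + (-8), length 2.
Answer: λ = -7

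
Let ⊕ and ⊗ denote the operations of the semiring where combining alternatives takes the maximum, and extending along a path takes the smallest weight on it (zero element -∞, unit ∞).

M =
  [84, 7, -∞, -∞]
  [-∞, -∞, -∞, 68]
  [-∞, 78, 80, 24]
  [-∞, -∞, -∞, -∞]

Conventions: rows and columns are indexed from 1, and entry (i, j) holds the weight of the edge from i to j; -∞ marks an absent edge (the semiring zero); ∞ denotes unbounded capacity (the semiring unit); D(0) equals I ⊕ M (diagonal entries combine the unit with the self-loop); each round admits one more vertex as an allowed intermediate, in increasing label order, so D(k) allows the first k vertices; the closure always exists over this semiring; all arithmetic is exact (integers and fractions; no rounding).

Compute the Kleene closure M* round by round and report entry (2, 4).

D(0):
  [∞, 7, -∞, -∞]
  [-∞, ∞, -∞, 68]
  [-∞, 78, ∞, 24]
  [-∞, -∞, -∞, ∞]
D(1):
  [∞, 7, -∞, -∞]
  [-∞, ∞, -∞, 68]
  [-∞, 78, ∞, 24]
  [-∞, -∞, -∞, ∞]
D(2):
  [∞, 7, -∞, 7]
  [-∞, ∞, -∞, 68]
  [-∞, 78, ∞, 68]
  [-∞, -∞, -∞, ∞]
D(3):
  [∞, 7, -∞, 7]
  [-∞, ∞, -∞, 68]
  [-∞, 78, ∞, 68]
  [-∞, -∞, -∞, ∞]
D(4):
  [∞, 7, -∞, 7]
  [-∞, ∞, -∞, 68]
  [-∞, 78, ∞, 68]
  [-∞, -∞, -∞, ∞]
Answer: M*[2][4] = 68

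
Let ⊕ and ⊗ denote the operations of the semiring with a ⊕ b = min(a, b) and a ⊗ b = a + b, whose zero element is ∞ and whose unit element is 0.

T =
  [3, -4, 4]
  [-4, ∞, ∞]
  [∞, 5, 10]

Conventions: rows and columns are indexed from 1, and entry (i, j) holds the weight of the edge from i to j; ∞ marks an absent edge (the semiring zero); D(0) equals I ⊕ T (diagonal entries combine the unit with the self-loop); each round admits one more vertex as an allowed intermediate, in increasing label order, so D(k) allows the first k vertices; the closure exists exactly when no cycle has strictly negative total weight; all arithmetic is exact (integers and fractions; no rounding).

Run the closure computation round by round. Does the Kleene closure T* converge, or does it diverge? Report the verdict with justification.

D(0):
  [0, -4, 4]
  [-4, 0, ∞]
  [∞, 5, 0]
Detection: at round 1, diagonal entry (2, 2) turns strictly negative.
Key observation: the cycle 2->1->2 has total weight (-4) + (-4), which is strictly negative.
Answer: DIVERGES — negative cycle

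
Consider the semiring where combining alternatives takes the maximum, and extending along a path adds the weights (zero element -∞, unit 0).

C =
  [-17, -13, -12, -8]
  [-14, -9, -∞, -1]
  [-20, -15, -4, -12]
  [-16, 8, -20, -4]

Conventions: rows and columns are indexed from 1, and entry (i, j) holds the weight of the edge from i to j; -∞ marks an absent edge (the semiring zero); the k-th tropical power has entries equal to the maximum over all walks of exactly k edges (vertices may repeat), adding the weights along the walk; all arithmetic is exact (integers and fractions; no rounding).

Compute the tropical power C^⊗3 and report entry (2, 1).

C^⊗2:
  [-24, 0, -16, -12]
  [-17, 7, -21, -5]
  [-24, -4, -8, -16]
  [-6, 4, -24, 7]
C^⊗3:
  [-14, -4, -20, -1]
  [-7, 3, -25, 6]
  [-18, -8, -12, -5]
  [-9, 15, -13, 3]
Key observation: the optimum is the walk 2->4->2->1, with weight (-1) + 8 + (-14) = -7.
Optimal value attained by: walk 2->4->2->1.
Answer: (C^⊗3)[2][1] = -7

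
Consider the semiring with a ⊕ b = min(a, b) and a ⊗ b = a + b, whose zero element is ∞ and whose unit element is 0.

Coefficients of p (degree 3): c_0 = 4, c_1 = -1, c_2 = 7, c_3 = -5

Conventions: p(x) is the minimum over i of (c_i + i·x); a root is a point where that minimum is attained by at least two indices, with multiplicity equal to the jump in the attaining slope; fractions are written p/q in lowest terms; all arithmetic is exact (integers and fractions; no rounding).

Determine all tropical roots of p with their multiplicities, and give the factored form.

hull edge (i=0, c=4) to (i=1, c=-1): slope -5, span 1
hull edge (i=1, c=-1) to (i=3, c=-5): slope -2, span 2
Factored form: p(x) = -5 ⊗ (x ⊕ 2) ⊗ (x ⊕ 2) ⊗ (x ⊕ 5)
Answer: roots = 2 (mult 2), 5 (mult 1)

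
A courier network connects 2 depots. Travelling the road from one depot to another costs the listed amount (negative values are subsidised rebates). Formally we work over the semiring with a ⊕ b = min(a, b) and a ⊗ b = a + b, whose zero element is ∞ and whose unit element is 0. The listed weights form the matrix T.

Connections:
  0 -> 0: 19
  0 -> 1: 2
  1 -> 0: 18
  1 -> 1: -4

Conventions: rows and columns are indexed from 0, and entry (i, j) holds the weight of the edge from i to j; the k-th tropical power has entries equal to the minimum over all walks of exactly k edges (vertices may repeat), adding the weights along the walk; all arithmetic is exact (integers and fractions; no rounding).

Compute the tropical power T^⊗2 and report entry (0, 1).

T^⊗2:
  [20, -2]
  [14, -8]
Key observation: the optimum is the walk 0->1->1, with weight 2 + (-4) = -2.
Optimal value attained by: walk 0->1->1.
Answer: (T^⊗2)[0][1] = -2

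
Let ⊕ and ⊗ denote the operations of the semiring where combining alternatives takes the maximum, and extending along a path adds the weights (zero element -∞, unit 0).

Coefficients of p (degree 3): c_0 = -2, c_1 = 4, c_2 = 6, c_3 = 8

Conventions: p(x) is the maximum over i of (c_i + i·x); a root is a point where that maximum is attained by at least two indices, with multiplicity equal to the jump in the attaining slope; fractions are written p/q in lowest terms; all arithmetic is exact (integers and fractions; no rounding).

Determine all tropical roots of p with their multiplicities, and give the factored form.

hull edge (i=0, c=-2) to (i=1, c=4): slope 6, span 1
hull edge (i=1, c=4) to (i=3, c=8): slope 2, span 2
Factored form: p(x) = 8 ⊗ (x ⊕ (-6)) ⊗ (x ⊕ (-2)) ⊗ (x ⊕ (-2))
Answer: roots = -6 (mult 1), -2 (mult 2)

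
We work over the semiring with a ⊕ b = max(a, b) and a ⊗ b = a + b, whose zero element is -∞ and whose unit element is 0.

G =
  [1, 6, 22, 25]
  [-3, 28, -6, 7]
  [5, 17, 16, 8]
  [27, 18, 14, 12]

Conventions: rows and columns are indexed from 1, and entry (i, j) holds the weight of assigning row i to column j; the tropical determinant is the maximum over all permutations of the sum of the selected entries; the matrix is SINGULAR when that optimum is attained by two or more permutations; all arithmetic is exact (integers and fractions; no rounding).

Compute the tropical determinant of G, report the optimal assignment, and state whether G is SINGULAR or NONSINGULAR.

σ = (1, 2, 3, 4): 1 + 28 + 16 + 12 = 57
σ = (1, 2, 4, 3): 1 + 28 + 8 + 14 = 51
σ = (1, 3, 2, 4): 1 + (-6) + 17 + 12 = 24
σ = (1, 3, 4, 2): 1 + (-6) + 8 + 18 = 21
σ = (1, 4, 2, 3): 1 + 7 + 17 + 14 = 39
σ = (1, 4, 3, 2): 1 + 7 + 16 + 18 = 42
σ = (2, 1, 3, 4): 6 + (-3) + 16 + 12 = 31
σ = (2, 1, 4, 3): 6 + (-3) + 8 + 14 = 25
σ = (2, 3, 1, 4): 6 + (-6) + 5 + 12 = 17
σ = (2, 3, 4, 1): 6 + (-6) + 8 + 27 = 35
σ = (2, 4, 1, 3): 6 + 7 + 5 + 14 = 32
σ = (2, 4, 3, 1): 6 + 7 + 16 + 27 = 56
σ = (3, 1, 2, 4): 22 + (-3) + 17 + 12 = 48
σ = (3, 1, 4, 2): 22 + (-3) + 8 + 18 = 45
σ = (3, 2, 1, 4): 22 + 28 + 5 + 12 = 67
σ = (3, 2, 4, 1): 22 + 28 + 8 + 27 = 85
σ = (3, 4, 1, 2): 22 + 7 + 5 + 18 = 52
σ = (3, 4, 2, 1): 22 + 7 + 17 + 27 = 73
σ = (4, 1, 2, 3): 25 + (-3) + 17 + 14 = 53
σ = (4, 1, 3, 2): 25 + (-3) + 16 + 18 = 56
σ = (4, 2, 1, 3): 25 + 28 + 5 + 14 = 72
σ = (4, 2, 3, 1): 25 + 28 + 16 + 27 = 96
σ = (4, 3, 1, 2): 25 + (-6) + 5 + 18 = 42
σ = (4, 3, 2, 1): 25 + (-6) + 17 + 27 = 63
Optimal value attained by: σ = (4, 2, 3, 1).
Answer: det⊕(G) = 96; verdict: NONSINGULAR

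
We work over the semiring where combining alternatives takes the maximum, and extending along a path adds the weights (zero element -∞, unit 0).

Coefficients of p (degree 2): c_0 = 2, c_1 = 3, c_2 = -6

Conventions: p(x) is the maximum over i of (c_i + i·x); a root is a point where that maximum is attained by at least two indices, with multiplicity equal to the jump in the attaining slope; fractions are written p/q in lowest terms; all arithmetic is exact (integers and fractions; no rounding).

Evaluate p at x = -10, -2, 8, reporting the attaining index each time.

p(-10) = max(2+0·(-10)=2, 3+1·(-10)=-7, -6+2·(-10)=-26) = 2 (attained by i=0)
p(-2) = max(2+0·(-2)=2, 3+1·(-2)=1, -6+2·(-2)=-10) = 2 (attained by i=0)
p(8) = max(2+0·8=2, 3+1·8=11, -6+2·8=10) = 11 (attained by i=1)
Answer: p(-10) = 2; p(-2) = 2; p(8) = 11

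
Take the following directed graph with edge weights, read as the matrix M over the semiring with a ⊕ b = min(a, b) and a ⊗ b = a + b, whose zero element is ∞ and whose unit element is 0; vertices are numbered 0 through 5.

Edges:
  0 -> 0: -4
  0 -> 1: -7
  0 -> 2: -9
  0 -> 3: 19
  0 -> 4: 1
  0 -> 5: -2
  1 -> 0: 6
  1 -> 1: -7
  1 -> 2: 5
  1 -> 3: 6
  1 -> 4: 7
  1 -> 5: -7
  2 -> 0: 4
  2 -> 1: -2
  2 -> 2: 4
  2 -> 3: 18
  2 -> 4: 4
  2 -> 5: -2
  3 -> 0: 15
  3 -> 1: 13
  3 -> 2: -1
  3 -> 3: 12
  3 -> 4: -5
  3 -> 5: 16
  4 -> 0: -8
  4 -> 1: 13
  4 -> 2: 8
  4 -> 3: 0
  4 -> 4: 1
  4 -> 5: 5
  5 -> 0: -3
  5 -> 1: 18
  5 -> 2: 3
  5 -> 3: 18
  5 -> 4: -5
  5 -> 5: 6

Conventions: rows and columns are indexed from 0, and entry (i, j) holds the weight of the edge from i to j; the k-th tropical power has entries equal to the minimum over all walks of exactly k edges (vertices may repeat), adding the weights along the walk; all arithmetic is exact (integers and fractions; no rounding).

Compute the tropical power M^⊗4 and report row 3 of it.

M^⊗2:
  [-8, -14, -13, -1, -7, -14]
  [-10, -14, -4, -1, -12, -14]
  [-5, -9, -5, 4, -7, -9]
  [-13, -3, 3, -5, -4, -3]
  [-12, -15, -17, 1, -7, -10]
  [-13, -10, -12, -5, -4, -5]
M^⊗3:
  [-17, -21, -17, -8, -19, -21]
  [-20, -21, -19, -12, -19, -21]
  [-15, -16, -14, -7, -14, -16]
  [-17, -20, -22, -4, -12, -15]
  [-16, -22, -21, -9, -15, -22]
  [-17, -20, -22, -4, -12, -17]
M^⊗4:
  [-27, -28, -26, -19, -26, -28]
  [-27, -28, -29, -19, -26, -28]
  [-22, -23, -24, -14, -21, -23]
  [-21, -27, -26, -14, -20, -27]
  [-25, -29, -25, -16, -27, -29]
  [-21, -27, -26, -14, -22, -27]
Answer: row 3 of M^⊗4 = [-21, -27, -26, -14, -20, -27]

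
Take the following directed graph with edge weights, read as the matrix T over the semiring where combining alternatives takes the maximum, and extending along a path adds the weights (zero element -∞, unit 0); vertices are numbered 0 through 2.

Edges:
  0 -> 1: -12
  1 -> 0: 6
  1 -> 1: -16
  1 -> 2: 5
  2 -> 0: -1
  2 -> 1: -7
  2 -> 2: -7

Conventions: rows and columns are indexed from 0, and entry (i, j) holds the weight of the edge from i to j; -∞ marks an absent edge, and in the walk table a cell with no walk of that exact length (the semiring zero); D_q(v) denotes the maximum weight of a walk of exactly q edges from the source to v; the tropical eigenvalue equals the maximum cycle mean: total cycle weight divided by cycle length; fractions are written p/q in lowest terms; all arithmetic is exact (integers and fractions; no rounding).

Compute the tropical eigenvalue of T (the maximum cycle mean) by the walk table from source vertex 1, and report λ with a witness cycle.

q=0: [-∞, 0, -∞]
q=1: [6, -16, 5]
q=2: [4, -2, -2]
q=3: [4, -8, 3]
Optimal cycle mean attained by: cycle 1->2->1, total 5 + (-7), length 2.
Answer: λ = -1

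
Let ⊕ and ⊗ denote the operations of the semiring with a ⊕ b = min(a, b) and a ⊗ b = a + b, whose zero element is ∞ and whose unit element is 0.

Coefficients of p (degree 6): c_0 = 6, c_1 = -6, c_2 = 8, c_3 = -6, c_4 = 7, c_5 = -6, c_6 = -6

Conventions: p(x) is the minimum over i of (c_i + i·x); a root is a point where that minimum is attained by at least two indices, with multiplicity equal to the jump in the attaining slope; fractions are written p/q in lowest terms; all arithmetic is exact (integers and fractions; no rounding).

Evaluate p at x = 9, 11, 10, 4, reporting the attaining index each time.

p(9) = min(6+0·9=6, -6+1·9=3, 8+2·9=26, -6+3·9=21, 7+4·9=43, -6+5·9=39, -6+6·9=48) = 3 (attained by i=1)
p(11) = min(6+0·11=6, -6+1·11=5, 8+2·11=30, -6+3·11=27, 7+4·11=51, -6+5·11=49, -6+6·11=60) = 5 (attained by i=1)
p(10) = min(6+0·10=6, -6+1·10=4, 8+2·10=28, -6+3·10=24, 7+4·10=47, -6+5·10=44, -6+6·10=54) = 4 (attained by i=1)
p(4) = min(6+0·4=6, -6+1·4=-2, 8+2·4=16, -6+3·4=6, 7+4·4=23, -6+5·4=14, -6+6·4=18) = -2 (attained by i=1)
Answer: p(9) = 3; p(11) = 5; p(10) = 4; p(4) = -2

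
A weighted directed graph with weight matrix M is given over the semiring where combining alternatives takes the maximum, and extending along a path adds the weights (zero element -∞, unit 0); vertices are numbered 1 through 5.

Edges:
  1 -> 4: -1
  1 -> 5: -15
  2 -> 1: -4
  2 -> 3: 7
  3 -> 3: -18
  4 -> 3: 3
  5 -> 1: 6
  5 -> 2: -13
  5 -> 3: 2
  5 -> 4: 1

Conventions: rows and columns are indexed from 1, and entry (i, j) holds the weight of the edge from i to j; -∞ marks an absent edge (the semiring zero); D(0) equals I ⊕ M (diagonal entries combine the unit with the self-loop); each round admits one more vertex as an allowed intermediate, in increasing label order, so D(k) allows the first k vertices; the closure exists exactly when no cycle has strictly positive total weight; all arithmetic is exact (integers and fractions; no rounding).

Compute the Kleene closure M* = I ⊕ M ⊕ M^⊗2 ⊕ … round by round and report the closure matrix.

D(0):
  [0, -∞, -∞, -1, -15]
  [-4, 0, 7, -∞, -∞]
  [-∞, -∞, 0, -∞, -∞]
  [-∞, -∞, 3, 0, -∞]
  [6, -13, 2, 1, 0]
D(1):
  [0, -∞, -∞, -1, -15]
  [-4, 0, 7, -5, -19]
  [-∞, -∞, 0, -∞, -∞]
  [-∞, -∞, 3, 0, -∞]
  [6, -13, 2, 5, 0]
D(2):
  [0, -∞, -∞, -1, -15]
  [-4, 0, 7, -5, -19]
  [-∞, -∞, 0, -∞, -∞]
  [-∞, -∞, 3, 0, -∞]
  [6, -13, 2, 5, 0]
D(3):
  [0, -∞, -∞, -1, -15]
  [-4, 0, 7, -5, -19]
  [-∞, -∞, 0, -∞, -∞]
  [-∞, -∞, 3, 0, -∞]
  [6, -13, 2, 5, 0]
D(4):
  [0, -∞, 2, -1, -15]
  [-4, 0, 7, -5, -19]
  [-∞, -∞, 0, -∞, -∞]
  [-∞, -∞, 3, 0, -∞]
  [6, -13, 8, 5, 0]
D(5):
  [0, -28, 2, -1, -15]
  [-4, 0, 7, -5, -19]
  [-∞, -∞, 0, -∞, -∞]
  [-∞, -∞, 3, 0, -∞]
  [6, -13, 8, 5, 0]
Answer: M* = [[0, -28, 2, -1, -15], [-4, 0, 7, -5, -19], [-∞, -∞, 0, -∞, -∞], [-∞, -∞, 3, 0, -∞], [6, -13, 8, 5, 0]]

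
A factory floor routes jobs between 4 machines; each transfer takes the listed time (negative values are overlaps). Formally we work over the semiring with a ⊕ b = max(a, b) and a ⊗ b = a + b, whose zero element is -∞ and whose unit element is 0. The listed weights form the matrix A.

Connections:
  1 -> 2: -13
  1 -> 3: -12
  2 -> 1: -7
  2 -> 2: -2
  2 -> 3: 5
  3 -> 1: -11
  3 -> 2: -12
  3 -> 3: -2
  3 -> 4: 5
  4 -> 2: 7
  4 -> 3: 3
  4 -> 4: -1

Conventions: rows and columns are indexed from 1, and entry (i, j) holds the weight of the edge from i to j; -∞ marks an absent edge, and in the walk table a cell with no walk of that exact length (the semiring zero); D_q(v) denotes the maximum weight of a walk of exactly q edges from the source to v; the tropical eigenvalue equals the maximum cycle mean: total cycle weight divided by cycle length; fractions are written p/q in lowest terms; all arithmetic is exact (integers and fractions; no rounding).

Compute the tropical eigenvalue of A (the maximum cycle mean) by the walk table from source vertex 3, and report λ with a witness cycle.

q=0: [-∞, -∞, 0, -∞]
q=1: [-11, -12, -2, 5]
q=2: [-13, 12, 8, 4]
q=3: [5, 11, 17, 13]
q=4: [6, 20, 16, 22]
Optimal cycle mean attained by: cycle 2->3->4->2, total 5 + 5 + 7, length 3.
Answer: λ = 17/3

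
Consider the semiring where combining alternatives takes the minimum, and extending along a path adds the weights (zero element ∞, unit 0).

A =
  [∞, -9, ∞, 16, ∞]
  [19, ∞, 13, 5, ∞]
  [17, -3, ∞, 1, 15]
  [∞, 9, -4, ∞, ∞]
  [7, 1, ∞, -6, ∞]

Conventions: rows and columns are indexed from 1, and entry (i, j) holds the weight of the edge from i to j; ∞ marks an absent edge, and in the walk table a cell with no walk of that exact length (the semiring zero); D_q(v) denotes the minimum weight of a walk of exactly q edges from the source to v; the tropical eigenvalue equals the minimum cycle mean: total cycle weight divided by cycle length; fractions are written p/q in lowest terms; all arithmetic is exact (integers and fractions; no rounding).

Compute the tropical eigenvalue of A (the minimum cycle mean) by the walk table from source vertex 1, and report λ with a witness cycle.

q=0: [0, ∞, ∞, ∞, ∞]
q=1: [∞, -9, ∞, 16, ∞]
q=2: [10, 25, 4, -4, ∞]
q=3: [21, 1, -8, 5, 19]
q=4: [9, -11, 1, -7, 7]
q=5: [8, -2, -11, -6, 16]
Optimal cycle mean attained by: cycle 3->4->3, total 1 + (-4), length 2.
Answer: λ = -3/2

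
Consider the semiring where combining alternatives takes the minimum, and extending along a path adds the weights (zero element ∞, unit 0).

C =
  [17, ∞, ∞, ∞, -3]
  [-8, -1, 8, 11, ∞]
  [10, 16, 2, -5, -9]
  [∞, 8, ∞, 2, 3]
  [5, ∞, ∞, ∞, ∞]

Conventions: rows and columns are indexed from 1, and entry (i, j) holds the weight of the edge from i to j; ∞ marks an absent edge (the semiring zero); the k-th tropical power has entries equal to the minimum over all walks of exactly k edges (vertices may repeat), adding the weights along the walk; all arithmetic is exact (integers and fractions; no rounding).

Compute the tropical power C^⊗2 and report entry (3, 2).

C^⊗2:
  [2, ∞, ∞, ∞, 14]
  [-9, -2, 7, 3, -11]
  [-4, 3, 4, -3, -7]
  [0, 7, 16, 4, 5]
  [22, ∞, ∞, ∞, 2]
Key observation: the optimum is the walk 3->4->2, with weight (-5) + 8 = 3.
Optimal value attained by: walk 3->4->2.
Answer: (C^⊗2)[3][2] = 3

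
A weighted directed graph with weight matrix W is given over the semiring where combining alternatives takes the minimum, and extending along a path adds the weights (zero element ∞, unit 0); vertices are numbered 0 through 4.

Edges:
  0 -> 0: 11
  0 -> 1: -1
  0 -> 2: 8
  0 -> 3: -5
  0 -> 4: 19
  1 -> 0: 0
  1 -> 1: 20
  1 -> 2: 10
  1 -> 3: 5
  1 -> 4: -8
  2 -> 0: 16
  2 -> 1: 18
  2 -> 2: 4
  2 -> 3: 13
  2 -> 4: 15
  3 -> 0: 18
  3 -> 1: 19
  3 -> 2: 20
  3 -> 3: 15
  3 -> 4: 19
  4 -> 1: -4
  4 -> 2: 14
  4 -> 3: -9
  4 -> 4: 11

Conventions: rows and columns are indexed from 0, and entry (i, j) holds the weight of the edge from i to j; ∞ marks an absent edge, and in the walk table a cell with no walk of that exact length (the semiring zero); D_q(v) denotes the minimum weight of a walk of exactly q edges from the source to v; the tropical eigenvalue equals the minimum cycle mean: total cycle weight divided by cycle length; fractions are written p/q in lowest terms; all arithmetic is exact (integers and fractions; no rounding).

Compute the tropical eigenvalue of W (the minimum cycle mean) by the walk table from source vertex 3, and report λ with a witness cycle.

q=0: [∞, ∞, ∞, 0, ∞]
q=1: [18, 19, 20, 15, 19]
q=2: [19, 15, 24, 10, 11]
q=3: [15, 7, 25, 2, 7]
q=4: [7, 3, 17, -2, -1]
q=5: [3, -5, 13, -10, -5]
Optimal cycle mean attained by: cycle 1->4->1, total (-8) + (-4), length 2.
Answer: λ = -6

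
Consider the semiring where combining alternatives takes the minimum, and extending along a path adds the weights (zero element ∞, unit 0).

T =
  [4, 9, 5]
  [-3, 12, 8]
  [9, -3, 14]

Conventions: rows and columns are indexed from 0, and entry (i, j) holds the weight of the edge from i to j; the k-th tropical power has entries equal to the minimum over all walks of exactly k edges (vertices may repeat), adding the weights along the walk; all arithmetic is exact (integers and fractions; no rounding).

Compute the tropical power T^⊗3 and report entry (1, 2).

T^⊗2:
  [6, 2, 9]
  [1, 5, 2]
  [-6, 9, 5]
T^⊗3:
  [-1, 6, 10]
  [2, -1, 6]
  [-2, 2, -1]
Key observation: the optimum is the walk 1->0->0->2, with weight (-3) + 4 + 5 = 6.
Optimal value attained by: walk 1->0->0->2.
Answer: (T^⊗3)[1][2] = 6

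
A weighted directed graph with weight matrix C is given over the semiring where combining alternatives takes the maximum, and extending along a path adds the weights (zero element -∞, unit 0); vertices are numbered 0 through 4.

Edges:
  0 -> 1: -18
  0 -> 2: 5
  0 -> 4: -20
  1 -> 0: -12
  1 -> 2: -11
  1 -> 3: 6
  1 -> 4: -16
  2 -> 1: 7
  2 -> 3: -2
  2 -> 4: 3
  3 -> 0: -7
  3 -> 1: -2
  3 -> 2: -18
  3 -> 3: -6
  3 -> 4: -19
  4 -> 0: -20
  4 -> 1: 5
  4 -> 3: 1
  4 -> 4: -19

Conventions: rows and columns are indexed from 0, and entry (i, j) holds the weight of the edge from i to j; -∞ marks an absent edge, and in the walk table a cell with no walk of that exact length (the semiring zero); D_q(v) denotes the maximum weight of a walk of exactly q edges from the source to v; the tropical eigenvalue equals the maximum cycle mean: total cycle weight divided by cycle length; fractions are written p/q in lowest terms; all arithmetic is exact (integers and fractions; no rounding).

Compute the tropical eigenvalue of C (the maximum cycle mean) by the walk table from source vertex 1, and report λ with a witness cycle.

q=0: [-∞, 0, -∞, -∞, -∞]
q=1: [-12, -∞, -11, 6, -16]
q=2: [-1, 4, -7, 0, -8]
q=3: [-7, 0, 4, 10, -4]
q=4: [3, 11, -2, 6, 7]
q=5: [-1, 12, 8, 17, 1]
Optimal cycle mean attained by: cycle 0->2->1->3->0, total 5 + 7 + 6 + (-7), length 4.
Answer: λ = 11/4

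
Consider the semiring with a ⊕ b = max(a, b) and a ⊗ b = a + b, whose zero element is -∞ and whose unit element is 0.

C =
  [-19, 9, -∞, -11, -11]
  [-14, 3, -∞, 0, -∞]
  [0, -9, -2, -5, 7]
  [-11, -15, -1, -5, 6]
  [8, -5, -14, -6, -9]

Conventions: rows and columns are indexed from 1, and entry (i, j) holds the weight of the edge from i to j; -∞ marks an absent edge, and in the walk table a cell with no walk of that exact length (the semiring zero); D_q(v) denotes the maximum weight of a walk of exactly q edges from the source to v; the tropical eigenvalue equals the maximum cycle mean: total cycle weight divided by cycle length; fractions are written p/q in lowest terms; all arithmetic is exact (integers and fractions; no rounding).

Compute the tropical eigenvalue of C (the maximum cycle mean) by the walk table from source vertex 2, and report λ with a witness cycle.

q=0: [-∞, 0, -∞, -∞, -∞]
q=1: [-14, 3, -∞, 0, -∞]
q=2: [-11, 6, -1, 3, 6]
q=3: [14, 9, 2, 6, 9]
q=4: [17, 23, 5, 9, 12]
q=5: [20, 26, 8, 23, 15]
Optimal cycle mean attained by: cycle 1->2->4->5->1, total 9 + 0 + 6 + 8, length 4.
Answer: λ = 23/4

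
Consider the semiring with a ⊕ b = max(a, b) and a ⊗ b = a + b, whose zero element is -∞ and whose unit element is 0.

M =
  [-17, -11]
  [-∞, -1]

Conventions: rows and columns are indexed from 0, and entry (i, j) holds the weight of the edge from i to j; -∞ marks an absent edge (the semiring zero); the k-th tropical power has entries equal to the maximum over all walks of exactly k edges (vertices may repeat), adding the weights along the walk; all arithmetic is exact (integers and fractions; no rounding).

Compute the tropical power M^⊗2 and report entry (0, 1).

M^⊗2:
  [-34, -12]
  [-∞, -2]
Key observation: the optimum is the walk 0->1->1, with weight (-11) + (-1) = -12.
Optimal value attained by: walk 0->1->1.
Answer: (M^⊗2)[0][1] = -12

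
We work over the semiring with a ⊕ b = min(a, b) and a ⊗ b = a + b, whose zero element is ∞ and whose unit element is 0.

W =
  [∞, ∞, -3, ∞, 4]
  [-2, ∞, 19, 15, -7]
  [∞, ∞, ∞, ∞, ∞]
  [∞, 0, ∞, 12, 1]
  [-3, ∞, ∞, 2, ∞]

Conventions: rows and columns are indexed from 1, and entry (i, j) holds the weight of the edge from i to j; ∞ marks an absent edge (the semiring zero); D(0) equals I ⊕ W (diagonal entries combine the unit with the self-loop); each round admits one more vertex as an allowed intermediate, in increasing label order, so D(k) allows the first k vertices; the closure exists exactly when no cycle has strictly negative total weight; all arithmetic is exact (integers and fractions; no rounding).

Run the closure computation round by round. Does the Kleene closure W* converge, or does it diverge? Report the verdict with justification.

D(0):
  [0, ∞, -3, ∞, 4]
  [-2, 0, 19, 15, -7]
  [∞, ∞, 0, ∞, ∞]
  [∞, 0, ∞, 0, 1]
  [-3, ∞, ∞, 2, 0]
D(1):
  [0, ∞, -3, ∞, 4]
  [-2, 0, -5, 15, -7]
  [∞, ∞, 0, ∞, ∞]
  [∞, 0, ∞, 0, 1]
  [-3, ∞, -6, 2, 0]
D(2):
  [0, ∞, -3, ∞, 4]
  [-2, 0, -5, 15, -7]
  [∞, ∞, 0, ∞, ∞]
  [-2, 0, -5, 0, -7]
  [-3, ∞, -6, 2, 0]
D(3):
  [0, ∞, -3, ∞, 4]
  [-2, 0, -5, 15, -7]
  [∞, ∞, 0, ∞, ∞]
  [-2, 0, -5, 0, -7]
  [-3, ∞, -6, 2, 0]
Detection: at round 4, diagonal entry (5, 5) turns strictly negative.
Key observation: the cycle 5->4->2->5 has total weight 2 + 0 + (-7), which is strictly negative.
Answer: DIVERGES — negative cycle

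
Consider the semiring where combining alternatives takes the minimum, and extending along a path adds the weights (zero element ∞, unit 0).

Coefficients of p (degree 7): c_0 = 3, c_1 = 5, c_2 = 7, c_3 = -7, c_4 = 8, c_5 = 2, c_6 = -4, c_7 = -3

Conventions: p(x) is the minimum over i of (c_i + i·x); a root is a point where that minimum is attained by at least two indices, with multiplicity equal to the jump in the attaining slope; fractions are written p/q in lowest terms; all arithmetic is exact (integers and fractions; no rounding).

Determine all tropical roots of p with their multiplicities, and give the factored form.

hull edge (i=0, c=3) to (i=3, c=-7): slope -10/3, span 3
hull edge (i=3, c=-7) to (i=7, c=-3): slope 1, span 4
Factored form: p(x) = -3 ⊗ (x ⊕ (-1)) ⊗ (x ⊕ (-1)) ⊗ (x ⊕ (-1)) ⊗ (x ⊕ (-1)) ⊗ (x ⊕ 10/3) ⊗ (x ⊕ 10/3) ⊗ (x ⊕ 10/3)
Answer: roots = -1 (mult 4), 10/3 (mult 3)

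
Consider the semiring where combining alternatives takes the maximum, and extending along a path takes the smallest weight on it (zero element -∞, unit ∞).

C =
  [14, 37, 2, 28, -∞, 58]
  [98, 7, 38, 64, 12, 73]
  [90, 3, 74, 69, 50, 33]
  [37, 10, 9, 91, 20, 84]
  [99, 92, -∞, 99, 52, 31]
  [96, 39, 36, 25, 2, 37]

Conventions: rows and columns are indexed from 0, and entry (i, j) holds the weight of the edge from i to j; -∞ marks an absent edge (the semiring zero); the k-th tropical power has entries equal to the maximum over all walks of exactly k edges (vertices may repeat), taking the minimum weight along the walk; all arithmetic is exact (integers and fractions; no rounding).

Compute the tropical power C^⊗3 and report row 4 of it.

C^⊗2:
  [58, 39, 37, 37, 20, 37]
  [73, 39, 38, 64, 38, 64]
  [74, 50, 74, 69, 50, 69]
  [84, 39, 36, 91, 20, 84]
  [92, 52, 38, 91, 52, 84]
  [39, 37, 38, 39, 36, 58]
C^⊗3:
  [39, 37, 38, 39, 37, 58]
  [64, 39, 38, 64, 38, 64]
  [74, 50, 74, 69, 50, 69]
  [84, 39, 38, 91, 36, 84]
  [84, 52, 38, 91, 52, 84]
  [58, 39, 38, 39, 38, 39]
Answer: row 4 of C^⊗3 = [84, 52, 38, 91, 52, 84]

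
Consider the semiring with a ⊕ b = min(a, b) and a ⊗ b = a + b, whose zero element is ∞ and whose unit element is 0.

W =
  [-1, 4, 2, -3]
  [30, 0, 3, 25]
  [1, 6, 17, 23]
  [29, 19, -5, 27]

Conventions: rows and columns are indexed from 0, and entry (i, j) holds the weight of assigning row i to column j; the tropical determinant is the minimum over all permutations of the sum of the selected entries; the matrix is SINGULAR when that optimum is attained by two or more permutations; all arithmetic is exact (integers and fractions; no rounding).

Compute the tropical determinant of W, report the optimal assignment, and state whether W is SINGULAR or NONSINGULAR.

σ = (0, 1, 2, 3): (-1) + 0 + 17 + 27 = 43
σ = (0, 1, 3, 2): (-1) + 0 + 23 + (-5) = 17
σ = (0, 2, 1, 3): (-1) + 3 + 6 + 27 = 35
σ = (0, 2, 3, 1): (-1) + 3 + 23 + 19 = 44
σ = (0, 3, 1, 2): (-1) + 25 + 6 + (-5) = 25
σ = (0, 3, 2, 1): (-1) + 25 + 17 + 19 = 60
σ = (1, 0, 2, 3): 4 + 30 + 17 + 27 = 78
σ = (1, 0, 3, 2): 4 + 30 + 23 + (-5) = 52
σ = (1, 2, 0, 3): 4 + 3 + 1 + 27 = 35
σ = (1, 2, 3, 0): 4 + 3 + 23 + 29 = 59
σ = (1, 3, 0, 2): 4 + 25 + 1 + (-5) = 25
σ = (1, 3, 2, 0): 4 + 25 + 17 + 29 = 75
σ = (2, 0, 1, 3): 2 + 30 + 6 + 27 = 65
σ = (2, 0, 3, 1): 2 + 30 + 23 + 19 = 74
σ = (2, 1, 0, 3): 2 + 0 + 1 + 27 = 30
σ = (2, 1, 3, 0): 2 + 0 + 23 + 29 = 54
σ = (2, 3, 0, 1): 2 + 25 + 1 + 19 = 47
σ = (2, 3, 1, 0): 2 + 25 + 6 + 29 = 62
σ = (3, 0, 1, 2): (-3) + 30 + 6 + (-5) = 28
σ = (3, 0, 2, 1): (-3) + 30 + 17 + 19 = 63
σ = (3, 1, 0, 2): (-3) + 0 + 1 + (-5) = -7
σ = (3, 1, 2, 0): (-3) + 0 + 17 + 29 = 43
σ = (3, 2, 0, 1): (-3) + 3 + 1 + 19 = 20
σ = (3, 2, 1, 0): (-3) + 3 + 6 + 29 = 35
Optimal value attained by: σ = (3, 1, 0, 2).
Answer: det⊕(W) = -7; verdict: NONSINGULAR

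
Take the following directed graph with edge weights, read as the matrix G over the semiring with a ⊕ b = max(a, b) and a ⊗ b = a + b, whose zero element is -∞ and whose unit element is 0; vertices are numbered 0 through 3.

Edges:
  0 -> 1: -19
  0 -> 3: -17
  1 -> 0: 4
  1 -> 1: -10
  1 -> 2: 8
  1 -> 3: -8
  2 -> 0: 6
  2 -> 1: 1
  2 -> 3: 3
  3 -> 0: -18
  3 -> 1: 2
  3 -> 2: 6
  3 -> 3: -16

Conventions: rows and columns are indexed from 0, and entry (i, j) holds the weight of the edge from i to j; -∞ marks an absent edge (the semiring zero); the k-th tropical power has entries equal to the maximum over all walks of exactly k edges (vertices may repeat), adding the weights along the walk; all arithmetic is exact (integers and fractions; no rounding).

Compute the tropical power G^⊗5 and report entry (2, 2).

G^⊗2:
  [-15, -15, -11, -27]
  [14, 9, -2, 11]
  [5, 5, 9, -7]
  [12, 7, 10, 9]
G^⊗3:
  [-5, -10, -7, -8]
  [13, 13, 17, 1]
  [15, 10, 13, 12]
  [16, 11, 15, 13]
G^⊗4:
  [-1, -6, -2, -4]
  [23, 18, 21, 20]
  [19, 14, 18, 16]
  [21, 16, 19, 18]
G^⊗5:
  [4, -1, 2, 1]
  [27, 22, 26, 24]
  [24, 19, 22, 21]
  [25, 20, 24, 22]
Key observation: the optimum is the walk 2->1->2->3->1->2, with weight 1 + 8 + 3 + 2 + 8 = 22.
Optimal value attained by: walk 2->1->2->3->1->2.
Answer: (G^⊗5)[2][2] = 22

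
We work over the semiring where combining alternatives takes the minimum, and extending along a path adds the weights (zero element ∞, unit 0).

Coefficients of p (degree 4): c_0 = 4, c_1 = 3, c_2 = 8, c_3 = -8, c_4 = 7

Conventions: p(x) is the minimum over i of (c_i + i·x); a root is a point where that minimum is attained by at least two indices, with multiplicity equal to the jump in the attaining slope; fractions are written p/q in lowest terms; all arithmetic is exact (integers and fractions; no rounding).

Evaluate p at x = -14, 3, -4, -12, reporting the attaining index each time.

p(-14) = min(4+0·(-14)=4, 3+1·(-14)=-11, 8+2·(-14)=-20, -8+3·(-14)=-50, 7+4·(-14)=-49) = -50 (attained by i=3)
p(3) = min(4+0·3=4, 3+1·3=6, 8+2·3=14, -8+3·3=1, 7+4·3=19) = 1 (attained by i=3)
p(-4) = min(4+0·(-4)=4, 3+1·(-4)=-1, 8+2·(-4)=0, -8+3·(-4)=-20, 7+4·(-4)=-9) = -20 (attained by i=3)
p(-12) = min(4+0·(-12)=4, 3+1·(-12)=-9, 8+2·(-12)=-16, -8+3·(-12)=-44, 7+4·(-12)=-41) = -44 (attained by i=3)
Answer: p(-14) = -50; p(3) = 1; p(-4) = -20; p(-12) = -44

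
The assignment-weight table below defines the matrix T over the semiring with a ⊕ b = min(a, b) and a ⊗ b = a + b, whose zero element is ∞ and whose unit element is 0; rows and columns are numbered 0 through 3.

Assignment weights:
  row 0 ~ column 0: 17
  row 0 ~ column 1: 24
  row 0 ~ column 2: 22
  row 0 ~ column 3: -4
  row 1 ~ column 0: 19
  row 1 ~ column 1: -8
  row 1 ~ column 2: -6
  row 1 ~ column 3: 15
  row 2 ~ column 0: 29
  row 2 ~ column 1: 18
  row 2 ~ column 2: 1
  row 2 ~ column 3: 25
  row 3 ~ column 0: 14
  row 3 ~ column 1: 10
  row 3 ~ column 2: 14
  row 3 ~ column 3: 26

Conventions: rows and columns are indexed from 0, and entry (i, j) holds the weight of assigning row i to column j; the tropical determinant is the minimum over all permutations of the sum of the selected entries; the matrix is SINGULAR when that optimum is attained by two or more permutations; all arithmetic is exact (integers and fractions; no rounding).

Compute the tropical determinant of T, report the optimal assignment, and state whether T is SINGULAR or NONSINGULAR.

σ = (0, 1, 2, 3): 17 + (-8) + 1 + 26 = 36
σ = (0, 1, 3, 2): 17 + (-8) + 25 + 14 = 48
σ = (0, 2, 1, 3): 17 + (-6) + 18 + 26 = 55
σ = (0, 2, 3, 1): 17 + (-6) + 25 + 10 = 46
σ = (0, 3, 1, 2): 17 + 15 + 18 + 14 = 64
σ = (0, 3, 2, 1): 17 + 15 + 1 + 10 = 43
σ = (1, 0, 2, 3): 24 + 19 + 1 + 26 = 70
σ = (1, 0, 3, 2): 24 + 19 + 25 + 14 = 82
σ = (1, 2, 0, 3): 24 + (-6) + 29 + 26 = 73
σ = (1, 2, 3, 0): 24 + (-6) + 25 + 14 = 57
σ = (1, 3, 0, 2): 24 + 15 + 29 + 14 = 82
σ = (1, 3, 2, 0): 24 + 15 + 1 + 14 = 54
σ = (2, 0, 1, 3): 22 + 19 + 18 + 26 = 85
σ = (2, 0, 3, 1): 22 + 19 + 25 + 10 = 76
σ = (2, 1, 0, 3): 22 + (-8) + 29 + 26 = 69
σ = (2, 1, 3, 0): 22 + (-8) + 25 + 14 = 53
σ = (2, 3, 0, 1): 22 + 15 + 29 + 10 = 76
σ = (2, 3, 1, 0): 22 + 15 + 18 + 14 = 69
σ = (3, 0, 1, 2): (-4) + 19 + 18 + 14 = 47
σ = (3, 0, 2, 1): (-4) + 19 + 1 + 10 = 26
σ = (3, 1, 0, 2): (-4) + (-8) + 29 + 14 = 31
σ = (3, 1, 2, 0): (-4) + (-8) + 1 + 14 = 3
σ = (3, 2, 0, 1): (-4) + (-6) + 29 + 10 = 29
σ = (3, 2, 1, 0): (-4) + (-6) + 18 + 14 = 22
Optimal value attained by: σ = (3, 1, 2, 0).
Answer: det⊕(T) = 3; verdict: NONSINGULAR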